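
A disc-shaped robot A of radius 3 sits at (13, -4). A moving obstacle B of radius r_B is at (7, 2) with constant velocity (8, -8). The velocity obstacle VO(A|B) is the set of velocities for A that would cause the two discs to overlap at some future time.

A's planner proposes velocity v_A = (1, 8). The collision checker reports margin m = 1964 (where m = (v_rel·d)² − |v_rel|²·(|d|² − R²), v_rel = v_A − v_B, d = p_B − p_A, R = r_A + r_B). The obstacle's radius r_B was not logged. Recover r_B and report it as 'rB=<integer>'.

m = 1964
d = (-6, 6);  v_rel = (-7, 16),  |v_rel|² = 305
v_rel×d = (-7)·(6) − (16)·(-6) = 54
since m = R²·305 − 54²:  R² = (2916 + 1964) / 305 = 16
R = √16 = 4  ⇒  r_B = 4 − 3 = 1

rB=1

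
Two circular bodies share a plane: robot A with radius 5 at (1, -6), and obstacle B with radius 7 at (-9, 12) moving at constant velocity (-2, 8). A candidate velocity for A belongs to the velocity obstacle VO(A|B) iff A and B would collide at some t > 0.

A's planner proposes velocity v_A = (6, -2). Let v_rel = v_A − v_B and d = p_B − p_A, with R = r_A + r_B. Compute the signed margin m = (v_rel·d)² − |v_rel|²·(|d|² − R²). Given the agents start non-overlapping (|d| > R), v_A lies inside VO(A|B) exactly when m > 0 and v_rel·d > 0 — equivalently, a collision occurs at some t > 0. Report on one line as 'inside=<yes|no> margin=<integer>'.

d = (-10, 18),  |d|² = 424;  R = 5+7 = 12,  c = 424−12² = 280
v_rel = (8, -10),  |v_rel|² = 164;  v_rel·d = (8)·(-10) + (-10)·(18) = -260
164·t² + 520·t + 280 = 0  ⇒  m = (-260)² − 164·280 = 21680
m = 21680 > 0,  v_rel·d = -260 < 0  ⇒  outside

inside=no margin=21680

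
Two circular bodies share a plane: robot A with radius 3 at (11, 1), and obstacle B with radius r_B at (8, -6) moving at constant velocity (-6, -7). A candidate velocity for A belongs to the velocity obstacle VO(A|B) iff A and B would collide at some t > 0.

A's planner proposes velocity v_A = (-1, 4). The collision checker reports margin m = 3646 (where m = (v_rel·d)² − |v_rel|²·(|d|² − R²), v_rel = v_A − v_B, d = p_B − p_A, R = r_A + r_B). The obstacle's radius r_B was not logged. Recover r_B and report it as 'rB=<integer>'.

m = 3646
d = (-3, -7);  v_rel = (5, 11),  |v_rel|² = 146
v_rel×d = (5)·(-7) − (11)·(-3) = -2
since m = R²·146 − (-2)²:  R² = (4 + 3646) / 146 = 25
R = √25 = 5  ⇒  r_B = 5 − 3 = 2

rB=2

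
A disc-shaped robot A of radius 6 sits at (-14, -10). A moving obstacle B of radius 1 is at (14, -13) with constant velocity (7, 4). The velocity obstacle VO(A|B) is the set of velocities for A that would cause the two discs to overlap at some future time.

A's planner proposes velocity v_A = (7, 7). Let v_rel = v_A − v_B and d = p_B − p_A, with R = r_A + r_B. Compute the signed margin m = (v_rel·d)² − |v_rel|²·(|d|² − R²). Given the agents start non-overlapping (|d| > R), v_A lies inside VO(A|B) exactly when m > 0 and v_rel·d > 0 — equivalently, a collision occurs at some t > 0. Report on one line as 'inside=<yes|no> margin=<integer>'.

d = (28, -3),  |d|² = 793;  R = 6+1 = 7,  c = 793−7² = 744
v_rel = (0, 3),  |v_rel|² = 9;  v_rel·d = (0)·(28) + (3)·(-3) = -9
9·t² + 18·t + 744 = 0  ⇒  m = (-9)² − 9·744 = -6615
m = -6615 < 0,  v_rel·d = -9 < 0  ⇒  outside

inside=no margin=-6615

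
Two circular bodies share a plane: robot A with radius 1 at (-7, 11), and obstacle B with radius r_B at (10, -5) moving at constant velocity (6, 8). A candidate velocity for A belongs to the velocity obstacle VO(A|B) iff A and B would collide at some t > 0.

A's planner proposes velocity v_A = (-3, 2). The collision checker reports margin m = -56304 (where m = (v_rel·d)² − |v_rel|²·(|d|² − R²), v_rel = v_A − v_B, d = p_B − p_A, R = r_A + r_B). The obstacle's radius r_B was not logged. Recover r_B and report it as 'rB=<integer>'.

m = -56304
d = (17, -16);  v_rel = (-9, -6),  |v_rel|² = 117
v_rel×d = (-9)·(-16) − (-6)·(17) = 246
since m = R²·117 − 246²:  R² = (60516 + -56304) / 117 = 36
R = √36 = 6  ⇒  r_B = 6 − 1 = 5

rB=5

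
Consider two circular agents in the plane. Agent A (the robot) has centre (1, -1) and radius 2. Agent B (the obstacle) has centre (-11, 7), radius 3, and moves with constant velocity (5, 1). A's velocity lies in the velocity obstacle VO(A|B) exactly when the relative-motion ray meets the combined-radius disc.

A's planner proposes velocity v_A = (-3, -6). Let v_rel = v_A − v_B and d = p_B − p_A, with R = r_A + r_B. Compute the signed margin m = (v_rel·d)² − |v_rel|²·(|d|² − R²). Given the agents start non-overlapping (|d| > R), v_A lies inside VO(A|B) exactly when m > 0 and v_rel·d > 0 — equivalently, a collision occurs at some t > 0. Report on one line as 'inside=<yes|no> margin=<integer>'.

d = (-12, 8),  |d|² = 208;  R = 2+3 = 5,  c = 208−5² = 183
v_rel = (-8, -7),  |v_rel|² = 113;  v_rel·d = (-8)·(-12) + (-7)·(8) = 40
113·t² − 80·t + 183 = 0  ⇒  m = 40² − 113·183 = -19079
m = -19079 < 0,  v_rel·d = 40 > 0  ⇒  outside

inside=no margin=-19079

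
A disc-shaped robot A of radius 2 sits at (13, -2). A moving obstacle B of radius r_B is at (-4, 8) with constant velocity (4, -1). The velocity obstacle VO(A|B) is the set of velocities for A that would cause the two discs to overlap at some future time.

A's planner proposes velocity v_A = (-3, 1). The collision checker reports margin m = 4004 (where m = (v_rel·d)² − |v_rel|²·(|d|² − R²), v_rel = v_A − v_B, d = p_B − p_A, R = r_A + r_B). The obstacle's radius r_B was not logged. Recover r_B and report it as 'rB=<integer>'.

m = 4004
d = (-17, 10);  v_rel = (-7, 2),  |v_rel|² = 53
v_rel×d = (-7)·(10) − (2)·(-17) = -36
since m = R²·53 − (-36)²:  R² = (1296 + 4004) / 53 = 100
R = √100 = 10  ⇒  r_B = 10 − 2 = 8

rB=8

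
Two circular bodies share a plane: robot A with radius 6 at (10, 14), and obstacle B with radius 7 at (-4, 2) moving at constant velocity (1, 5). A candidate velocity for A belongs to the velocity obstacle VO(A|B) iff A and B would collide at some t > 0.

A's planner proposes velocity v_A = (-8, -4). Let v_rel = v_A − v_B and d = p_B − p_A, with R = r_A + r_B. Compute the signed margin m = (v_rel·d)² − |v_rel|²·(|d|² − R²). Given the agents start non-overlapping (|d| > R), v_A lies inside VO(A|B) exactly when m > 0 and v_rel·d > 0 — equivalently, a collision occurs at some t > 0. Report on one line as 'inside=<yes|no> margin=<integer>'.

d = (-14, -12),  |d|² = 340;  R = 6+7 = 13,  c = 340−13² = 171
v_rel = (-9, -9),  |v_rel|² = 162;  v_rel·d = (-9)·(-14) + (-9)·(-12) = 234
162·t² − 468·t + 171 = 0  ⇒  m = 234² − 162·171 = 27054
m = 27054 > 0,  v_rel·d = 234 > 0  ⇒  inside

inside=yes margin=27054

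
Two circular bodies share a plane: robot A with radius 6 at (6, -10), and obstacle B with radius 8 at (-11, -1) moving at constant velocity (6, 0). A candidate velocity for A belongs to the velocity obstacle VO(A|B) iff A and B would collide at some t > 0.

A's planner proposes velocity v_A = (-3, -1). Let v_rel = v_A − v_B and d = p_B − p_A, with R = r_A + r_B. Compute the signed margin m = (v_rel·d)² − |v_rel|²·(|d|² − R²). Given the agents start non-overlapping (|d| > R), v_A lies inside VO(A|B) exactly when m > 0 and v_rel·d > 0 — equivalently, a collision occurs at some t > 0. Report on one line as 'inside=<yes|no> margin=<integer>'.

d = (-17, 9),  |d|² = 370;  R = 6+8 = 14,  c = 370−14² = 174
v_rel = (-9, -1),  |v_rel|² = 82;  v_rel·d = (-9)·(-17) + (-1)·(9) = 144
82·t² − 288·t + 174 = 0  ⇒  m = 144² − 82·174 = 6468
m = 6468 > 0,  v_rel·d = 144 > 0  ⇒  inside

inside=yes margin=6468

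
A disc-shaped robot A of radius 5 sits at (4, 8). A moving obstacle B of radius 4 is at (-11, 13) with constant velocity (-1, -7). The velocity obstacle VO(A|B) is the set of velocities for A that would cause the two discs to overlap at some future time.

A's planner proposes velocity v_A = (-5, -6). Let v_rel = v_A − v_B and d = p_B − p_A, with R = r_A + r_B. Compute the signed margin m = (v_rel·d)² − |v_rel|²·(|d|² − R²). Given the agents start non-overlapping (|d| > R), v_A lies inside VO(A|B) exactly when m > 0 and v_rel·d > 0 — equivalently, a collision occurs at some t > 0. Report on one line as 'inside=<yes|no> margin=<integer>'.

d = (-15, 5),  |d|² = 250;  R = 5+4 = 9,  c = 250−9² = 169
v_rel = (-4, 1),  |v_rel|² = 17;  v_rel·d = (-4)·(-15) + (1)·(5) = 65
17·t² − 130·t + 169 = 0  ⇒  m = 65² − 17·169 = 1352
m = 1352 > 0,  v_rel·d = 65 > 0  ⇒  inside

inside=yes margin=1352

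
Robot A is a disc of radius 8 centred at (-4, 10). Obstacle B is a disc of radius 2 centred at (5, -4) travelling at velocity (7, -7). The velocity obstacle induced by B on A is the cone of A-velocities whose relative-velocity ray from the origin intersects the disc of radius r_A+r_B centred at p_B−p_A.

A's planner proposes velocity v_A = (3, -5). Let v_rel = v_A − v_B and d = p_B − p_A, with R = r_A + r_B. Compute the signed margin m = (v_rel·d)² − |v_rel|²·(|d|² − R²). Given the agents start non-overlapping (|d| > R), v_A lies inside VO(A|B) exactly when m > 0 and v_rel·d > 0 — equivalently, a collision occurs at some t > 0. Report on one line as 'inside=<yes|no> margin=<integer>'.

d = (9, -14),  |d|² = 277;  R = 8+2 = 10,  c = 277−10² = 177
v_rel = (-4, 2),  |v_rel|² = 20;  v_rel·d = (-4)·(9) + (2)·(-14) = -64
20·t² + 128·t + 177 = 0  ⇒  m = (-64)² − 20·177 = 556
m = 556 > 0,  v_rel·d = -64 < 0  ⇒  outside

inside=no margin=556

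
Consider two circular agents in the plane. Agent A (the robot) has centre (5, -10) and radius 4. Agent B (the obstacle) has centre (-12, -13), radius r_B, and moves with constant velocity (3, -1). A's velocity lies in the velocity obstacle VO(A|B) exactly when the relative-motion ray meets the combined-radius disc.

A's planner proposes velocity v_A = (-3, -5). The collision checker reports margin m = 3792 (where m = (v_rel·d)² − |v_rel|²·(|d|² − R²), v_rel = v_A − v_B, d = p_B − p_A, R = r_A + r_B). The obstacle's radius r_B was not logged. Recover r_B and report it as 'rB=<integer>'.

m = 3792
d = (-17, -3);  v_rel = (-6, -4),  |v_rel|² = 52
v_rel×d = (-6)·(-3) − (-4)·(-17) = -50
since m = R²·52 − (-50)²:  R² = (2500 + 3792) / 52 = 121
R = √121 = 11  ⇒  r_B = 11 − 4 = 7

rB=7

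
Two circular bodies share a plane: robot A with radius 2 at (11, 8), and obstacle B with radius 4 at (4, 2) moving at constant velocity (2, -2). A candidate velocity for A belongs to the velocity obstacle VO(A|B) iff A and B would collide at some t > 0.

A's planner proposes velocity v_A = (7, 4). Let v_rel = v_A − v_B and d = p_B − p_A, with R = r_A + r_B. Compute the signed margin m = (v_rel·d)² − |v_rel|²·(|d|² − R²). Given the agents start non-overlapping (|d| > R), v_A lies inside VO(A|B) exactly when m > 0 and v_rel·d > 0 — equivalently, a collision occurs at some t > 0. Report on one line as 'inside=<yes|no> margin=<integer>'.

d = (-7, -6),  |d|² = 85;  R = 2+4 = 6,  c = 85−6² = 49
v_rel = (5, 6),  |v_rel|² = 61;  v_rel·d = (5)·(-7) + (6)·(-6) = -71
61·t² + 142·t + 49 = 0  ⇒  m = (-71)² − 61·49 = 2052
m = 2052 > 0,  v_rel·d = -71 < 0  ⇒  outside

inside=no margin=2052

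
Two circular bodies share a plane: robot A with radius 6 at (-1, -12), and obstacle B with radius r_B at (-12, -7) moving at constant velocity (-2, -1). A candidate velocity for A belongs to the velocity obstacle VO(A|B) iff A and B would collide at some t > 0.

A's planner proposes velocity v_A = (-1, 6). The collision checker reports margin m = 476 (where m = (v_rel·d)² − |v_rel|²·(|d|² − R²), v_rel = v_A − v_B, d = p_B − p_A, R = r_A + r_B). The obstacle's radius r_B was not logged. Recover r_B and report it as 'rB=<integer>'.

m = 476
d = (-11, 5);  v_rel = (1, 7),  |v_rel|² = 50
v_rel×d = (1)·(5) − (7)·(-11) = 82
since m = R²·50 − 82²:  R² = (6724 + 476) / 50 = 144
R = √144 = 12  ⇒  r_B = 12 − 6 = 6

rB=6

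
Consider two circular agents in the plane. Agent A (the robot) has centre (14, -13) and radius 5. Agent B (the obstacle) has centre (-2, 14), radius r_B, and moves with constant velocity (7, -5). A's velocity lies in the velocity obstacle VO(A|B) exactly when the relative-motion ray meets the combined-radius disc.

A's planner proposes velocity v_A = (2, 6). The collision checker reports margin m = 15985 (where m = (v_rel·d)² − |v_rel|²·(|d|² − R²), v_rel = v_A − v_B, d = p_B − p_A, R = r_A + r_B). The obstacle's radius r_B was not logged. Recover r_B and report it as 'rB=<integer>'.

m = 15985
d = (-16, 27);  v_rel = (-5, 11),  |v_rel|² = 146
v_rel×d = (-5)·(27) − (11)·(-16) = 41
since m = R²·146 − 41²:  R² = (1681 + 15985) / 146 = 121
R = √121 = 11  ⇒  r_B = 11 − 5 = 6

rB=6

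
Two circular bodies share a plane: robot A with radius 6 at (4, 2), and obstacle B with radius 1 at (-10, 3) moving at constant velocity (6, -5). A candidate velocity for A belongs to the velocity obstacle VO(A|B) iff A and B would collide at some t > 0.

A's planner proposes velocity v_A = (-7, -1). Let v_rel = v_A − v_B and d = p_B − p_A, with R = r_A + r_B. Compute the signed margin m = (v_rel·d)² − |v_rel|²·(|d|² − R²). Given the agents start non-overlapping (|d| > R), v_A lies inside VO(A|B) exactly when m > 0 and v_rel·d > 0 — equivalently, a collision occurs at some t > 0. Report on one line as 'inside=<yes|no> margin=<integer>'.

d = (-14, 1),  |d|² = 197;  R = 6+1 = 7,  c = 197−7² = 148
v_rel = (-13, 4),  |v_rel|² = 185;  v_rel·d = (-13)·(-14) + (4)·(1) = 186
185·t² − 372·t + 148 = 0  ⇒  m = 186² − 185·148 = 7216
m = 7216 > 0,  v_rel·d = 186 > 0  ⇒  inside

inside=yes margin=7216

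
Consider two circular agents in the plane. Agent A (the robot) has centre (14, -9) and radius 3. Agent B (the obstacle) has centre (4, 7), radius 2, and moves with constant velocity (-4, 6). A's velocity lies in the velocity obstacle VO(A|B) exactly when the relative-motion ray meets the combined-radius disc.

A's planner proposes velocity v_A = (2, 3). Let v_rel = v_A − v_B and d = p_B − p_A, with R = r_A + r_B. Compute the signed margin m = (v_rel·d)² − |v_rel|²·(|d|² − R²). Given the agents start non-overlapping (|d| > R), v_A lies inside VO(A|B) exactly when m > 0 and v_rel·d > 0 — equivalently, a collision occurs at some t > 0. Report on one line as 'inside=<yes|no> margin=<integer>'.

d = (-10, 16),  |d|² = 356;  R = 3+2 = 5,  c = 356−5² = 331
v_rel = (6, -3),  |v_rel|² = 45;  v_rel·d = (6)·(-10) + (-3)·(16) = -108
45·t² + 216·t + 331 = 0  ⇒  m = (-108)² − 45·331 = -3231
m = -3231 < 0,  v_rel·d = -108 < 0  ⇒  outside

inside=no margin=-3231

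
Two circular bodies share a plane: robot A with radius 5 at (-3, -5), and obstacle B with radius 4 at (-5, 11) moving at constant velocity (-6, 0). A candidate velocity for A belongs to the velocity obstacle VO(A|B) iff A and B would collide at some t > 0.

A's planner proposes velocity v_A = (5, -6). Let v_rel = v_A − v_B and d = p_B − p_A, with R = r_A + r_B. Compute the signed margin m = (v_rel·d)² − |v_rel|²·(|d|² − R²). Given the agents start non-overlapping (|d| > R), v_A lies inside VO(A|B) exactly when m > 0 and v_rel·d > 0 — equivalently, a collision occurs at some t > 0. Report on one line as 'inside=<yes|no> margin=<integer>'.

d = (-2, 16),  |d|² = 260;  R = 5+4 = 9,  c = 260−9² = 179
v_rel = (11, -6),  |v_rel|² = 157;  v_rel·d = (11)·(-2) + (-6)·(16) = -118
157·t² + 236·t + 179 = 0  ⇒  m = (-118)² − 157·179 = -14179
m = -14179 < 0,  v_rel·d = -118 < 0  ⇒  outside

inside=no margin=-14179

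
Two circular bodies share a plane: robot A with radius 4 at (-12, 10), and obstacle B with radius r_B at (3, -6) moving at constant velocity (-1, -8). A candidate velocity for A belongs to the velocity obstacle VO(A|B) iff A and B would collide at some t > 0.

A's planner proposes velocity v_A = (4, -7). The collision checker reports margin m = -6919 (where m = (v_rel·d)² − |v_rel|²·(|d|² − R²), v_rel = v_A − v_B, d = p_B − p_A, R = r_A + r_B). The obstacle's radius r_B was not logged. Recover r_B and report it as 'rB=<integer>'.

m = -6919
d = (15, -16);  v_rel = (5, 1),  |v_rel|² = 26
v_rel×d = (5)·(-16) − (1)·(15) = -95
since m = R²·26 − (-95)²:  R² = (9025 + -6919) / 26 = 81
R = √81 = 9  ⇒  r_B = 9 − 4 = 5

rB=5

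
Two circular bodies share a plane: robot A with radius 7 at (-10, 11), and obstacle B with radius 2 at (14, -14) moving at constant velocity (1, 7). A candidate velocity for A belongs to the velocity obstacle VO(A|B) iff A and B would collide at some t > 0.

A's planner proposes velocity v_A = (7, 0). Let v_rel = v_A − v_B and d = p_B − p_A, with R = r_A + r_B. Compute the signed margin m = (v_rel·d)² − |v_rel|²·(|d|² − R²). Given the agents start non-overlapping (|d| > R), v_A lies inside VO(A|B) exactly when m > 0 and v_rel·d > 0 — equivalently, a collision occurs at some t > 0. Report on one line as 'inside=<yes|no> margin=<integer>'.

d = (24, -25),  |d|² = 1201;  R = 7+2 = 9,  c = 1201−9² = 1120
v_rel = (6, -7),  |v_rel|² = 85;  v_rel·d = (6)·(24) + (-7)·(-25) = 319
85·t² − 638·t + 1120 = 0  ⇒  m = 319² − 85·1120 = 6561
m = 6561 > 0,  v_rel·d = 319 > 0  ⇒  inside

inside=yes margin=6561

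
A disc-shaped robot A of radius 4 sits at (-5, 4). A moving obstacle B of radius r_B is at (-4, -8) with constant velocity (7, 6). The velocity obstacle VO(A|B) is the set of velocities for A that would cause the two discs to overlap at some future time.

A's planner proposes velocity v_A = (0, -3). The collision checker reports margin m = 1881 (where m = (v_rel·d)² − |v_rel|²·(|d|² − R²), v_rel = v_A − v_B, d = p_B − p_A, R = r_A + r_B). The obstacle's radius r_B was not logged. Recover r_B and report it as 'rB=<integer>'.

m = 1881
d = (1, -12);  v_rel = (-7, -9),  |v_rel|² = 130
v_rel×d = (-7)·(-12) − (-9)·(1) = 93
since m = R²·130 − 93²:  R² = (8649 + 1881) / 130 = 81
R = √81 = 9  ⇒  r_B = 9 − 4 = 5

rB=5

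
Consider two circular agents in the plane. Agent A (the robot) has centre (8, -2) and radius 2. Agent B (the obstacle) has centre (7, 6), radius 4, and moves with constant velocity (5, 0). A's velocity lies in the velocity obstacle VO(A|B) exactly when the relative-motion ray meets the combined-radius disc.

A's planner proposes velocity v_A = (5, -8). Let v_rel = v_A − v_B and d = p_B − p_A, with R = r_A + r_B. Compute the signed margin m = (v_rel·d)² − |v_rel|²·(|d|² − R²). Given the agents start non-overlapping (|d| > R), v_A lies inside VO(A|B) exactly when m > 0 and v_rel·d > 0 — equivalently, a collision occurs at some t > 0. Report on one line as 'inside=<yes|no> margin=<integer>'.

d = (-1, 8),  |d|² = 65;  R = 2+4 = 6,  c = 65−6² = 29
v_rel = (0, -8),  |v_rel|² = 64;  v_rel·d = (0)·(-1) + (-8)·(8) = -64
64·t² + 128·t + 29 = 0  ⇒  m = (-64)² − 64·29 = 2240
m = 2240 > 0,  v_rel·d = -64 < 0  ⇒  outside

inside=no margin=2240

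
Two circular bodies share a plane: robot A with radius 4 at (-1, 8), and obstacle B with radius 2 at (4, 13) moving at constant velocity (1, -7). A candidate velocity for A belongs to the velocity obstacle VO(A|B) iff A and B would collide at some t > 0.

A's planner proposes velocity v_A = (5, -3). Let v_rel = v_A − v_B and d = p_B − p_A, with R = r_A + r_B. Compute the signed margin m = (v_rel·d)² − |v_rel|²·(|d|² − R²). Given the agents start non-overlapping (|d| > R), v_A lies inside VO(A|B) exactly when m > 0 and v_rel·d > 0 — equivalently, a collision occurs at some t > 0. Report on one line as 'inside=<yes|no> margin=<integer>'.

d = (5, 5),  |d|² = 50;  R = 4+2 = 6,  c = 50−6² = 14
v_rel = (4, 4),  |v_rel|² = 32;  v_rel·d = (4)·(5) + (4)·(5) = 40
32·t² − 80·t + 14 = 0  ⇒  m = 40² − 32·14 = 1152
m = 1152 > 0,  v_rel·d = 40 > 0  ⇒  inside

inside=yes margin=1152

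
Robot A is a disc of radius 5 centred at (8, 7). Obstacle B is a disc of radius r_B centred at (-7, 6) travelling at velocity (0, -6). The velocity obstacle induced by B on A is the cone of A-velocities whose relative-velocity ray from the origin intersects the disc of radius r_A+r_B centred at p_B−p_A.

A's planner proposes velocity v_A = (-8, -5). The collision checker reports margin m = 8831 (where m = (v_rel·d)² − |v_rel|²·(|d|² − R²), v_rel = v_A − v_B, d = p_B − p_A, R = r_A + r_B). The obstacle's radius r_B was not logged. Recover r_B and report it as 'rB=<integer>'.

m = 8831
d = (-15, -1);  v_rel = (-8, 1),  |v_rel|² = 65
v_rel×d = (-8)·(-1) − (1)·(-15) = 23
since m = R²·65 − 23²:  R² = (529 + 8831) / 65 = 144
R = √144 = 12  ⇒  r_B = 12 − 5 = 7

rB=7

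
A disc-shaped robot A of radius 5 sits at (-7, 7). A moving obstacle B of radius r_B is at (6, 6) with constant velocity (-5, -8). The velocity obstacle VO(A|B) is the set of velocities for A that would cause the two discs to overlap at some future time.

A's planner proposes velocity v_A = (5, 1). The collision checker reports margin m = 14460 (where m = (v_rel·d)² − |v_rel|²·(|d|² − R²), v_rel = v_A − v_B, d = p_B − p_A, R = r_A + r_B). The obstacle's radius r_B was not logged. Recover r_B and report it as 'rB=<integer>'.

m = 14460
d = (13, -1);  v_rel = (10, 9),  |v_rel|² = 181
v_rel×d = (10)·(-1) − (9)·(13) = -127
since m = R²·181 − (-127)²:  R² = (16129 + 14460) / 181 = 169
R = √169 = 13  ⇒  r_B = 13 − 5 = 8

rB=8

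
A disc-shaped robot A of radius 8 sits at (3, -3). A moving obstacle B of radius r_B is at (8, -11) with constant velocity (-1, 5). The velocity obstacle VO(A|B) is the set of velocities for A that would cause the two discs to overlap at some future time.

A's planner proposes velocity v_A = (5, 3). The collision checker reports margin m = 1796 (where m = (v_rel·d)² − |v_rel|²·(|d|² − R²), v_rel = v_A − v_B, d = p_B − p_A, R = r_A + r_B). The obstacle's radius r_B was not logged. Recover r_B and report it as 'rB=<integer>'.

m = 1796
d = (5, -8);  v_rel = (6, -2),  |v_rel|² = 40
v_rel×d = (6)·(-8) − (-2)·(5) = -38
since m = R²·40 − (-38)²:  R² = (1444 + 1796) / 40 = 81
R = √81 = 9  ⇒  r_B = 9 − 8 = 1

rB=1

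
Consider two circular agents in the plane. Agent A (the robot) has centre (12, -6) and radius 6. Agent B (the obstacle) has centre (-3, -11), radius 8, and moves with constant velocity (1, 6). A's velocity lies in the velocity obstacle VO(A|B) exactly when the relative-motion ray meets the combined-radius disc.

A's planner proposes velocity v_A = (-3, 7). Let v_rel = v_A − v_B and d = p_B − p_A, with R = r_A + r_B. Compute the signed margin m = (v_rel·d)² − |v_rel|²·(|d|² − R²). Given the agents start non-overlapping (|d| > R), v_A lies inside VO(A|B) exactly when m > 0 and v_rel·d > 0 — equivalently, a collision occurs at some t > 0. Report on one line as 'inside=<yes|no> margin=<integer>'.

d = (-15, -5),  |d|² = 250;  R = 6+8 = 14,  c = 250−14² = 54
v_rel = (-4, 1),  |v_rel|² = 17;  v_rel·d = (-4)·(-15) + (1)·(-5) = 55
17·t² − 110·t + 54 = 0  ⇒  m = 55² − 17·54 = 2107
m = 2107 > 0,  v_rel·d = 55 > 0  ⇒  inside

inside=yes margin=2107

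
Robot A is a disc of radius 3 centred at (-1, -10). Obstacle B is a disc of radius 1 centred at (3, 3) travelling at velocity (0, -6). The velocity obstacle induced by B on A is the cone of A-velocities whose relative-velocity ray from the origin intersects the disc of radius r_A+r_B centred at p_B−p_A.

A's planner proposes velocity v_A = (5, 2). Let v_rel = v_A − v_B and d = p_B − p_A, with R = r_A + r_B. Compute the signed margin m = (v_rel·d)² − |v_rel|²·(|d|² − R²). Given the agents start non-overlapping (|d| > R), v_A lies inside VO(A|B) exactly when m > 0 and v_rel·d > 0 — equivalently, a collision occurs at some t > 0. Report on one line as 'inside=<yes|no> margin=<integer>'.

d = (4, 13),  |d|² = 185;  R = 3+1 = 4,  c = 185−4² = 169
v_rel = (5, 8),  |v_rel|² = 89;  v_rel·d = (5)·(4) + (8)·(13) = 124
89·t² − 248·t + 169 = 0  ⇒  m = 124² − 89·169 = 335
m = 335 > 0,  v_rel·d = 124 > 0  ⇒  inside

inside=yes margin=335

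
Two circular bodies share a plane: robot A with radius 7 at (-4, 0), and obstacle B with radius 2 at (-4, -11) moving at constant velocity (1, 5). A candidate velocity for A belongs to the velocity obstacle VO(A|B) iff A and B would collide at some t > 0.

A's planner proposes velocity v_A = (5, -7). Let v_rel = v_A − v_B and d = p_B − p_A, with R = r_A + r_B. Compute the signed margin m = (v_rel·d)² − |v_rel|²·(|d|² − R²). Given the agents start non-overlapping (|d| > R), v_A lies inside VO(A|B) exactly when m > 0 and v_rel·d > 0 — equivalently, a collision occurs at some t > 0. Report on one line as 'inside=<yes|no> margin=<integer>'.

d = (0, -11),  |d|² = 121;  R = 7+2 = 9,  c = 121−9² = 40
v_rel = (4, -12),  |v_rel|² = 160;  v_rel·d = (4)·(0) + (-12)·(-11) = 132
160·t² − 264·t + 40 = 0  ⇒  m = 132² − 160·40 = 11024
m = 11024 > 0,  v_rel·d = 132 > 0  ⇒  inside

inside=yes margin=11024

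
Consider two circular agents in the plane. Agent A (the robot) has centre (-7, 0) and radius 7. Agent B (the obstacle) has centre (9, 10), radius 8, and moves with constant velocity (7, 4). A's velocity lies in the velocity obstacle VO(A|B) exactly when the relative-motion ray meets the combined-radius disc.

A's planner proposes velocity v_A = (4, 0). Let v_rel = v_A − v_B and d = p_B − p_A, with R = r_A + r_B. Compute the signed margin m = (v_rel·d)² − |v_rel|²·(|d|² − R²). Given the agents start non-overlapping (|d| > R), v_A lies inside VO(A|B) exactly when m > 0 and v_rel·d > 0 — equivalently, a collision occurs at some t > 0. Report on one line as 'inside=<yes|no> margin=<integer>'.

d = (16, 10),  |d|² = 356;  R = 7+8 = 15,  c = 356−15² = 131
v_rel = (-3, -4),  |v_rel|² = 25;  v_rel·d = (-3)·(16) + (-4)·(10) = -88
25·t² + 176·t + 131 = 0  ⇒  m = (-88)² − 25·131 = 4469
m = 4469 > 0,  v_rel·d = -88 < 0  ⇒  outside

inside=no margin=4469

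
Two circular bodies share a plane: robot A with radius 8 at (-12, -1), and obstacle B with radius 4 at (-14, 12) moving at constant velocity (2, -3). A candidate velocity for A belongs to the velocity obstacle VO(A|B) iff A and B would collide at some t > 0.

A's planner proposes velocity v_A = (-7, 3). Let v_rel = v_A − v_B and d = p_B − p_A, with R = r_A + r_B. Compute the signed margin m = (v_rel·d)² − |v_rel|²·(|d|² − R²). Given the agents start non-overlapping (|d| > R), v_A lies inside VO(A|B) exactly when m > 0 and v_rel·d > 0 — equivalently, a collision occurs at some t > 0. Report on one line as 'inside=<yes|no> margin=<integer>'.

d = (-2, 13),  |d|² = 173;  R = 8+4 = 12,  c = 173−12² = 29
v_rel = (-9, 6),  |v_rel|² = 117;  v_rel·d = (-9)·(-2) + (6)·(13) = 96
117·t² − 192·t + 29 = 0  ⇒  m = 96² − 117·29 = 5823
m = 5823 > 0,  v_rel·d = 96 > 0  ⇒  inside

inside=yes margin=5823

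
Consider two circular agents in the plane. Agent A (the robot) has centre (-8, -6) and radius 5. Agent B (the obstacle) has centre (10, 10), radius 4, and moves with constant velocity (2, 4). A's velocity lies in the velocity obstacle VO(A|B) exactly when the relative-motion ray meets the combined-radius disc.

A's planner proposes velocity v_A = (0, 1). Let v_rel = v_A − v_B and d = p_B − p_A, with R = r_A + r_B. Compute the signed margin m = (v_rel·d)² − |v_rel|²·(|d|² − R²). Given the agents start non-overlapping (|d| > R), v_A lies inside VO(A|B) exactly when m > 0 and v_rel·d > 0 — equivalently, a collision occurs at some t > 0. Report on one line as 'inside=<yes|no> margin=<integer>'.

d = (18, 16),  |d|² = 580;  R = 5+4 = 9,  c = 580−9² = 499
v_rel = (-2, -3),  |v_rel|² = 13;  v_rel·d = (-2)·(18) + (-3)·(16) = -84
13·t² + 168·t + 499 = 0  ⇒  m = (-84)² − 13·499 = 569
m = 569 > 0,  v_rel·d = -84 < 0  ⇒  outside

inside=no margin=569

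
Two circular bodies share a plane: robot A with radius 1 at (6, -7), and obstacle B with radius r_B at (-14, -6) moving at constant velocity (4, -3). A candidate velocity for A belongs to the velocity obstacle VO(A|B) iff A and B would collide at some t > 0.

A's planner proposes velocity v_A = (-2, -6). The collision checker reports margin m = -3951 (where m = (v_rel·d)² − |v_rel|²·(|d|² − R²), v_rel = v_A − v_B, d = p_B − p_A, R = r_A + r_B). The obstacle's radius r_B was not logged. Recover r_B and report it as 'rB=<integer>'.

m = -3951
d = (-20, 1);  v_rel = (-6, -3),  |v_rel|² = 45
v_rel×d = (-6)·(1) − (-3)·(-20) = -66
since m = R²·45 − (-66)²:  R² = (4356 + -3951) / 45 = 9
R = √9 = 3  ⇒  r_B = 3 − 1 = 2

rB=2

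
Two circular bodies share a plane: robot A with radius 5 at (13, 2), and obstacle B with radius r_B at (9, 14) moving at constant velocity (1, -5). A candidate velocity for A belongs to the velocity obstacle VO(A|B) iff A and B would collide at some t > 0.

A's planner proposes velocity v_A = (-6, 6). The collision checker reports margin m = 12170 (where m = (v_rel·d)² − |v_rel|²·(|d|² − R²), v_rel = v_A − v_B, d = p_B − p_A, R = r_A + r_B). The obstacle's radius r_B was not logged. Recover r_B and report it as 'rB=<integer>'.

m = 12170
d = (-4, 12);  v_rel = (-7, 11),  |v_rel|² = 170
v_rel×d = (-7)·(12) − (11)·(-4) = -40
since m = R²·170 − (-40)²:  R² = (1600 + 12170) / 170 = 81
R = √81 = 9  ⇒  r_B = 9 − 5 = 4

rB=4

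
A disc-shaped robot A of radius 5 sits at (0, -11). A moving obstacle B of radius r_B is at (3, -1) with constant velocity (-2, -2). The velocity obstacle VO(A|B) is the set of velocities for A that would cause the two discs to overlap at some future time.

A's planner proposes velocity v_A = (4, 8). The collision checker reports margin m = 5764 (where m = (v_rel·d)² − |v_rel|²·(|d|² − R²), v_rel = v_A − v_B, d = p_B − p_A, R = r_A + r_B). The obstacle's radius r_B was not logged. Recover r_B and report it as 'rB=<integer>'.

m = 5764
d = (3, 10);  v_rel = (6, 10),  |v_rel|² = 136
v_rel×d = (6)·(10) − (10)·(3) = 30
since m = R²·136 − 30²:  R² = (900 + 5764) / 136 = 49
R = √49 = 7  ⇒  r_B = 7 − 5 = 2

rB=2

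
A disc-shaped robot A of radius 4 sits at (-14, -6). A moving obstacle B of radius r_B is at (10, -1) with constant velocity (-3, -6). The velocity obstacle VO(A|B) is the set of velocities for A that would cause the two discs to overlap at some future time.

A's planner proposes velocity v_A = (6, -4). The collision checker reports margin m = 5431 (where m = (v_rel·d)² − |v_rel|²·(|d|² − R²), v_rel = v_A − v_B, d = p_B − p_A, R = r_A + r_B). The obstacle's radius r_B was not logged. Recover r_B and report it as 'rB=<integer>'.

m = 5431
d = (24, 5);  v_rel = (9, 2),  |v_rel|² = 85
v_rel×d = (9)·(5) − (2)·(24) = -3
since m = R²·85 − (-3)²:  R² = (9 + 5431) / 85 = 64
R = √64 = 8  ⇒  r_B = 8 − 4 = 4

rB=4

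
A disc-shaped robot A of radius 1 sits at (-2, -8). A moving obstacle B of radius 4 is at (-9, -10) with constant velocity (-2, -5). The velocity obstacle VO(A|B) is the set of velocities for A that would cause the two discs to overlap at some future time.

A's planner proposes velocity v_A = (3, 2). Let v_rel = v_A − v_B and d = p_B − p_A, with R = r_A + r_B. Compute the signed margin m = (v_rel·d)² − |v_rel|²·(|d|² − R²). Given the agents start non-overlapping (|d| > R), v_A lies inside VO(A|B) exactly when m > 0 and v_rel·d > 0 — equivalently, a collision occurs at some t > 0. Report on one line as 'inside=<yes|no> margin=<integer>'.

d = (-7, -2),  |d|² = 53;  R = 1+4 = 5,  c = 53−5² = 28
v_rel = (5, 7),  |v_rel|² = 74;  v_rel·d = (5)·(-7) + (7)·(-2) = -49
74·t² + 98·t + 28 = 0  ⇒  m = (-49)² − 74·28 = 329
m = 329 > 0,  v_rel·d = -49 < 0  ⇒  outside

inside=no margin=329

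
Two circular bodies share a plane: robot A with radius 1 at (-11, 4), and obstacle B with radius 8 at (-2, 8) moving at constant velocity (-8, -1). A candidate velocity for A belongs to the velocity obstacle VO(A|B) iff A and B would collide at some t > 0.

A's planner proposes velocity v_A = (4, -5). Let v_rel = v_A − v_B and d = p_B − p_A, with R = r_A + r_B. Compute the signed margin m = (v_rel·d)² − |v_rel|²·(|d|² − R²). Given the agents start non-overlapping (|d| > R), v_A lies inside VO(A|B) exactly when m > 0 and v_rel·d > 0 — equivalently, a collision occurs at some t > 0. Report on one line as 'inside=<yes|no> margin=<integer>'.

d = (9, 4),  |d|² = 97;  R = 1+8 = 9,  c = 97−9² = 16
v_rel = (12, -4),  |v_rel|² = 160;  v_rel·d = (12)·(9) + (-4)·(4) = 92
160·t² − 184·t + 16 = 0  ⇒  m = 92² − 160·16 = 5904
m = 5904 > 0,  v_rel·d = 92 > 0  ⇒  inside

inside=yes margin=5904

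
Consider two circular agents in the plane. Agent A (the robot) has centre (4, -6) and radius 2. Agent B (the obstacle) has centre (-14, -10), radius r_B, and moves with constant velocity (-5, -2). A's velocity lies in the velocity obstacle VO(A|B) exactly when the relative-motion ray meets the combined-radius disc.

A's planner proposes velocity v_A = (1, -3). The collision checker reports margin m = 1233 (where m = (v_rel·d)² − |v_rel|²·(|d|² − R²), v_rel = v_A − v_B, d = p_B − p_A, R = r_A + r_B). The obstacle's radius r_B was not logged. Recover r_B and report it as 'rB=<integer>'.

m = 1233
d = (-18, -4);  v_rel = (6, -1),  |v_rel|² = 37
v_rel×d = (6)·(-4) − (-1)·(-18) = -42
since m = R²·37 − (-42)²:  R² = (1764 + 1233) / 37 = 81
R = √81 = 9  ⇒  r_B = 9 − 2 = 7

rB=7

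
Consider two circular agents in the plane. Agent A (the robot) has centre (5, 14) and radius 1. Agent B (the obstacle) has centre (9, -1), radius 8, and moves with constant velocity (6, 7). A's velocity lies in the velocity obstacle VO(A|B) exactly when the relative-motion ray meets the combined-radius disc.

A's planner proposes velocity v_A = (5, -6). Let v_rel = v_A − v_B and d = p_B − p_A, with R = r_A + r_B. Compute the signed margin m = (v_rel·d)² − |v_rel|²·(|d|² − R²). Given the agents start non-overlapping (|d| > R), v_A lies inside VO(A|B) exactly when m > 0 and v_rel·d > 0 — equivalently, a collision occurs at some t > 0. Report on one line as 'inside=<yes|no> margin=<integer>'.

d = (4, -15),  |d|² = 241;  R = 1+8 = 9,  c = 241−9² = 160
v_rel = (-1, -13),  |v_rel|² = 170;  v_rel·d = (-1)·(4) + (-13)·(-15) = 191
170·t² − 382·t + 160 = 0  ⇒  m = 191² − 170·160 = 9281
m = 9281 > 0,  v_rel·d = 191 > 0  ⇒  inside

inside=yes margin=9281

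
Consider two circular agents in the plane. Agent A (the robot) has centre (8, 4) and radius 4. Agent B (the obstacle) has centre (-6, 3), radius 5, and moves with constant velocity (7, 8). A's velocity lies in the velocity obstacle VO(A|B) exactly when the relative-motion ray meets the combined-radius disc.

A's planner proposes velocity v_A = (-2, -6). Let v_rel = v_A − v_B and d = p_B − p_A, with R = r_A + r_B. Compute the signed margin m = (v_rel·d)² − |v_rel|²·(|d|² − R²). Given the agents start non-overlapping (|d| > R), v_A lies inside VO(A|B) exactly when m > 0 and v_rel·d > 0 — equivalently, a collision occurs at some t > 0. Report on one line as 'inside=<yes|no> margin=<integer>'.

d = (-14, -1),  |d|² = 197;  R = 4+5 = 9,  c = 197−9² = 116
v_rel = (-9, -14),  |v_rel|² = 277;  v_rel·d = (-9)·(-14) + (-14)·(-1) = 140
277·t² − 280·t + 116 = 0  ⇒  m = 140² − 277·116 = -12532
m = -12532 < 0,  v_rel·d = 140 > 0  ⇒  outside

inside=no margin=-12532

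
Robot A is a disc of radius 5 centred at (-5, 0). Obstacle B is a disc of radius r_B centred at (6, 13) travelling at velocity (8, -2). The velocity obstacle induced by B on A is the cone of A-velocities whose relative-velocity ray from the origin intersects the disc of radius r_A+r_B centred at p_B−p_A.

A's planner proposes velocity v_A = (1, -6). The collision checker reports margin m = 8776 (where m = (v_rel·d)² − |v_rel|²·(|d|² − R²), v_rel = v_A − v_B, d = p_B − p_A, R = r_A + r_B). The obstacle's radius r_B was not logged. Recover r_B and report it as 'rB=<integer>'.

m = 8776
d = (11, 13);  v_rel = (-7, -4),  |v_rel|² = 65
v_rel×d = (-7)·(13) − (-4)·(11) = -47
since m = R²·65 − (-47)²:  R² = (2209 + 8776) / 65 = 169
R = √169 = 13  ⇒  r_B = 13 − 5 = 8

rB=8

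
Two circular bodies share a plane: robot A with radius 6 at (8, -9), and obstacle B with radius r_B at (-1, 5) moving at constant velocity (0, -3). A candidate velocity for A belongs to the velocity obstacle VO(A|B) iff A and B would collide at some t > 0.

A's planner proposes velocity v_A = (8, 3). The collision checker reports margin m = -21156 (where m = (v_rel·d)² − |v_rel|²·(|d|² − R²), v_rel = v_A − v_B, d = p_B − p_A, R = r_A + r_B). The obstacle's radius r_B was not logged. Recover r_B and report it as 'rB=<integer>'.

m = -21156
d = (-9, 14);  v_rel = (8, 6),  |v_rel|² = 100
v_rel×d = (8)·(14) − (6)·(-9) = 166
since m = R²·100 − 166²:  R² = (27556 + -21156) / 100 = 64
R = √64 = 8  ⇒  r_B = 8 − 6 = 2

rB=2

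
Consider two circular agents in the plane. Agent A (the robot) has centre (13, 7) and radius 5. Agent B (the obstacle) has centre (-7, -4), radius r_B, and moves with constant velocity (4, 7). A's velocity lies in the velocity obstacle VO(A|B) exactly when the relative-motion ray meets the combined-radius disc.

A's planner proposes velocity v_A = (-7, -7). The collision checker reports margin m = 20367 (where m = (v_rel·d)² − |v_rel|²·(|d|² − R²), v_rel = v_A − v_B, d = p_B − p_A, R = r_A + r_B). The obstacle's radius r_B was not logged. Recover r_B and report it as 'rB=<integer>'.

m = 20367
d = (-20, -11);  v_rel = (-11, -14),  |v_rel|² = 317
v_rel×d = (-11)·(-11) − (-14)·(-20) = -159
since m = R²·317 − (-159)²:  R² = (25281 + 20367) / 317 = 144
R = √144 = 12  ⇒  r_B = 12 − 5 = 7

rB=7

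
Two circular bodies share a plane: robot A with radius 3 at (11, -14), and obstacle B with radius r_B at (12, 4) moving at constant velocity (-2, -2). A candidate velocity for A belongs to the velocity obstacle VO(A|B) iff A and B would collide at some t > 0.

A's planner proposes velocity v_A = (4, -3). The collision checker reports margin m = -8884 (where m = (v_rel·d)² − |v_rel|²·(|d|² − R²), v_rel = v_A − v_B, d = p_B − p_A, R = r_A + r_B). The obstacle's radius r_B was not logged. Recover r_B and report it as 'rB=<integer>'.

m = -8884
d = (1, 18);  v_rel = (6, -1),  |v_rel|² = 37
v_rel×d = (6)·(18) − (-1)·(1) = 109
since m = R²·37 − 109²:  R² = (11881 + -8884) / 37 = 81
R = √81 = 9  ⇒  r_B = 9 − 3 = 6

rB=6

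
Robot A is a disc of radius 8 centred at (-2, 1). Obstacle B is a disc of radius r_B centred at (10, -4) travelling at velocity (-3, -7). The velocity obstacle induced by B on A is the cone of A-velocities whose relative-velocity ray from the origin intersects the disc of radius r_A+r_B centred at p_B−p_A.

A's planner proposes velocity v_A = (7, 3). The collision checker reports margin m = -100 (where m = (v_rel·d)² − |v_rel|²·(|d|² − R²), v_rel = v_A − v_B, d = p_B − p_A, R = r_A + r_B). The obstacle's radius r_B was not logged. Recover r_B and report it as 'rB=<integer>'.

m = -100
d = (12, -5);  v_rel = (10, 10),  |v_rel|² = 200
v_rel×d = (10)·(-5) − (10)·(12) = -170
since m = R²·200 − (-170)²:  R² = (28900 + -100) / 200 = 144
R = √144 = 12  ⇒  r_B = 12 − 8 = 4

rB=4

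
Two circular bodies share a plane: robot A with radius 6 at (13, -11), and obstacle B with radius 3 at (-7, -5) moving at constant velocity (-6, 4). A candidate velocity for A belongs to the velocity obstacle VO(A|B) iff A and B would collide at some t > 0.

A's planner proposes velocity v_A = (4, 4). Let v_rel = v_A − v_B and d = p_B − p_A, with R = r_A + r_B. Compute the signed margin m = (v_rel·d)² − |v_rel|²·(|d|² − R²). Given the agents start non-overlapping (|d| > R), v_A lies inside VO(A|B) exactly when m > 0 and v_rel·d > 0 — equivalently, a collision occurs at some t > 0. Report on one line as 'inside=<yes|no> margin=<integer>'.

d = (-20, 6),  |d|² = 436;  R = 6+3 = 9,  c = 436−9² = 355
v_rel = (10, 0),  |v_rel|² = 100;  v_rel·d = (10)·(-20) + (0)·(6) = -200
100·t² + 400·t + 355 = 0  ⇒  m = (-200)² − 100·355 = 4500
m = 4500 > 0,  v_rel·d = -200 < 0  ⇒  outside

inside=no margin=4500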